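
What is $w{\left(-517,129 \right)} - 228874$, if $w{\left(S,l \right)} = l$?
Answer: $-228745$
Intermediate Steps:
$w{\left(-517,129 \right)} - 228874 = 129 - 228874 = -228745$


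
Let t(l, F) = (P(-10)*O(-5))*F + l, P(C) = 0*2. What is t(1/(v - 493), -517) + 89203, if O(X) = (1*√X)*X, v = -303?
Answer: 71005587/796 ≈ 89203.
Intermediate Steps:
P(C) = 0
O(X) = X^(3/2) (O(X) = √X*X = X^(3/2))
t(l, F) = l (t(l, F) = (0*(-5)^(3/2))*F + l = (0*(-5*I*√5))*F + l = 0*F + l = 0 + l = l)
t(1/(v - 493), -517) + 89203 = 1/(-303 - 493) + 89203 = 1/(-796) + 89203 = -1/796 + 89203 = 71005587/796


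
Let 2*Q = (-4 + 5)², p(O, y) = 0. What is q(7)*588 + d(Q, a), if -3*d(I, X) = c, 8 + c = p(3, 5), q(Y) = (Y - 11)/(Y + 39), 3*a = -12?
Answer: -3344/69 ≈ -48.464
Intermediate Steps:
a = -4 (a = (⅓)*(-12) = -4)
q(Y) = (-11 + Y)/(39 + Y)
Q = ½ (Q = (-4 + 5)²/2 = (½)*1² = (½)*1 = ½ ≈ 0.50000)
c = -8 (c = -8 + 0 = -8)
d(I, X) = 8/3 (d(I, X) = -⅓*(-8) = 8/3)
q(7)*588 + d(Q, a) = ((-11 + 7)/(39 + 7))*588 + 8/3 = (-4/46)*588 + 8/3 = ((1/46)*(-4))*588 + 8/3 = -2/23*588 + 8/3 = -1176/23 + 8/3 = -3344/69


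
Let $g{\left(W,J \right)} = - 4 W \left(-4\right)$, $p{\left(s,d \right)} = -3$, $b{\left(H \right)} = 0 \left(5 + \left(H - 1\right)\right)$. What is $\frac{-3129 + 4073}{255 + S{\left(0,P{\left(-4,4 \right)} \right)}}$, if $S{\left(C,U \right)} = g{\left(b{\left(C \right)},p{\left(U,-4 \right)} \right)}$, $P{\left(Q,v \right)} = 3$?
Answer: $\frac{944}{255} \approx 3.702$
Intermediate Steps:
$b{\left(H \right)} = 0$ ($b{\left(H \right)} = 0 \left(5 + \left(H - 1\right)\right) = 0 \left(5 + \left(-1 + H\right)\right) = 0 \left(4 + H\right) = 0$)
$g{\left(W,J \right)} = 16 W$
$S{\left(C,U \right)} = 0$ ($S{\left(C,U \right)} = 16 \cdot 0 = 0$)
$\frac{-3129 + 4073}{255 + S{\left(0,P{\left(-4,4 \right)} \right)}} = \frac{-3129 + 4073}{255 + 0} = \frac{944}{255}$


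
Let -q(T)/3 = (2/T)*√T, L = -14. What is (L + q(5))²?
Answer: 1016/5 + 168*√5/5 ≈ 278.33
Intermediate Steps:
q(T) = -6/√T (q(T) = -3*2/T*√T = -6/√T)
(L + q(5))² = (-14 - 6*√5/5)²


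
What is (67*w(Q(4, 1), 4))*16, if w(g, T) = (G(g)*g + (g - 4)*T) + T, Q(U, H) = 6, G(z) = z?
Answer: 51456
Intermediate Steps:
w(g, T) = T + g² + T*(-4 + g) (w(g, T) = (g*g + (g - 4)*T) + T = (g² + (-4 + g)*T) + T = (g² + T*(-4 + g)) + T = T + g² + T*(-4 + g))
(67*w(Q(4, 1), 4))*16 = (67*(6² - 3*4 + 4*6))*16 = (67*(36 - 12 + 24))*16 = (67*48)*16 = 3216*16 = 51456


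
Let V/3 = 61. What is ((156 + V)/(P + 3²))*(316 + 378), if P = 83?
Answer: 117633/46 ≈ 2557.2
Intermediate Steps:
V = 183 (V = 3*61 = 183)
((156 + V)/(P + 3²))*(316 + 378) = ((156 + 183)/(83 + 3²))*(316 + 378) = (339/(83 + 9))*694 = (339/92)*694 = 117633/46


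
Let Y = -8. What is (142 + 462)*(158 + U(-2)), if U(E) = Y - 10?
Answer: 84560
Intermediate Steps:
U(E) = -18 (U(E) = -8 - 10 = -18)
(142 + 462)*(158 + U(-2)) = (142 + 462)*(158 - 18) = 604*140 = 84560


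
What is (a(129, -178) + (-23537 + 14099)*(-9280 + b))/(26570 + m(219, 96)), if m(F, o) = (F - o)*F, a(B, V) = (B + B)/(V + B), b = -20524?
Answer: 13783217190/2621843 ≈ 5257.1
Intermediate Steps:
a(B, V) = 2*B/(B + V) (a(B, V) = (2*B)/(B + V) = 2*B/(B + V))
m(F, o) = F*(F - o)
(a(129, -178) + (-23537 + 14099)*(-9280 + b))/(26570 + m(219, 96)) = (2*129/(129 - 178) + (-23537 + 14099)*(-9280 - 20524))/(26570 + 219*(219 - 1*96)) = (2*129/(-49) - 9438*(-29804))/(26570 + 219*(219 - 96)) = (2*129*(-1/49) + 281290152)/(26570 + 219*123) = (-258/49 + 281290152)/(26570 + 26937) = (13783217190/49)/53507 = (13783217190/49)*(1/53507) = 13783217190/2621843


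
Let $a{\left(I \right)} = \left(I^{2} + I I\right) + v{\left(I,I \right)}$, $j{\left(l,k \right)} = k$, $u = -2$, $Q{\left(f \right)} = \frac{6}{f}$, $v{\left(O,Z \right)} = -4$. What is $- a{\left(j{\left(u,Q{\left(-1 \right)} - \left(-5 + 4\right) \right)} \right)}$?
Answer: $-46$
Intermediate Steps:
$a{\left(I \right)} = -4 + 2 I^{2}$ ($a{\left(I \right)} = \left(I^{2} + I I\right) - 4 = \left(I^{2} + I^{2}\right) - 4 = 2 I^{2} - 4 = -4 + 2 I^{2}$)
$- a{\left(j{\left(u,Q{\left(-1 \right)} - \left(-5 + 4\right) \right)} \right)} = - (-4 + 2 \left(\frac{6}{-1} - \left(-5 + 4\right)\right)^{2}) = - (-4 + 2 \left(6 \left(-1\right) - -1\right)^{2}) = - (-4 + 2 \left(-6 + 1\right)^{2}) = - (-4 + 2 \left(-5\right)^{2}) = - (-4 + 2 \cdot 25) = - (-4 + 50) = \left(-1\right) 46 = -46$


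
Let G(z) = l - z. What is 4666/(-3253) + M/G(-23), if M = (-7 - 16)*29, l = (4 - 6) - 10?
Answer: -2221077/35783 ≈ -62.071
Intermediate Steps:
l = -12 (l = -2 - 10 = -12)
G(z) = -12 - z
M = -667 (M = -23*29 = -667)
4666/(-3253) + M/G(-23) = 4666/(-3253) - 667/(-12 - 1*(-23)) = 4666*(-1/3253) - 667/(-12 + 23) = -4666/3253 - 667/11 = -2221077/35783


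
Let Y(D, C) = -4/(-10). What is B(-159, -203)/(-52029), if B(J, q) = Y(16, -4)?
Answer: -2/260145 ≈ -7.6880e-6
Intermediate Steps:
Y(D, C) = ⅖ (Y(D, C) = -4*(-⅒) = ⅖)
B(J, q) = ⅖
B(-159, -203)/(-52029) = (⅖)/(-52029) = (⅖)*(-1/52029) = -2/260145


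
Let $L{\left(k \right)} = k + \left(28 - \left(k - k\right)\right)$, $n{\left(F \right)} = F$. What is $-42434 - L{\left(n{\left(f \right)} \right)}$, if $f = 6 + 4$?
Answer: $-42472$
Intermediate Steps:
$f = 10$
$L{\left(k \right)} = 28 + k$ ($L{\left(k \right)} = k + \left(28 - 0\right) = k + \left(28 + 0\right) = k + 28 = 28 + k$)
$-42434 - L{\left(n{\left(f \right)} \right)} = -42434 - \left(28 + 10\right) = -42434 - 38 = -42472$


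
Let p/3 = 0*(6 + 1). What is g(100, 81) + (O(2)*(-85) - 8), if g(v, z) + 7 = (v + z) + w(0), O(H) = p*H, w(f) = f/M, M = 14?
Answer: 166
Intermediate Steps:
w(f) = f/14
p = 0 (p = 3*(0*(6 + 1)) = 3*(0*7) = 3*0 = 0)
O(H) = 0 (O(H) = 0*H = 0)
g(v, z) = -7 + v + z (g(v, z) = -7 + ((v + z) + (1/14)*0) = -7 + ((v + z) + 0) = -7 + (v + z) = -7 + v + z)
g(100, 81) + (O(2)*(-85) - 8) = (-7 + 100 + 81) + (0*(-85) - 8) = 174 + (0 - 8) = 174 - 8 = 166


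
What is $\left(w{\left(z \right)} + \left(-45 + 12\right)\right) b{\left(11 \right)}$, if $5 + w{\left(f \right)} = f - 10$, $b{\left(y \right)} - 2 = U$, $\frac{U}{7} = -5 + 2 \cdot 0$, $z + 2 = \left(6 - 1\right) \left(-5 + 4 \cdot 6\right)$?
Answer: $-1485$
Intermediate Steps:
$z = 93$ ($z = -2 + \left(6 - 1\right) \left(-5 + 4 \cdot 6\right) = -2 + 5 \left(-5 + 24\right) = -2 + 5 \cdot 19 = -2 + 95 = 93$)
$U = -35$ ($U = 7 \left(-5 + 2 \cdot 0\right) = 7 \left(-5 + 0\right) = 7 \left(-5\right) = -35$)
$b{\left(y \right)} = -33$ ($b{\left(y \right)} = 2 - 35 = -33$)
$w{\left(f \right)} = -15 + f$ ($w{\left(f \right)} = -5 + \left(f - 10\right) = -5 + \left(-10 + f\right) = -15 + f$)
$\left(w{\left(z \right)} + \left(-45 + 12\right)\right) b{\left(11 \right)} = \left(\left(-15 + 93\right) + \left(-45 + 12\right)\right) \left(-33\right) = \left(78 - 33\right) \left(-33\right) = 45 \left(-33\right) = -1485$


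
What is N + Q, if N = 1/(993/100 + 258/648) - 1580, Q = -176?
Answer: -24482558/13943 ≈ -1755.9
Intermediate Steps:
N = -22028590/13943 (N = 1/(993*(1/100) + 258*(1/648)) - 1580 = 1/(993/100 + 43/108) - 1580 = 1/(13943/1350) - 1580 = 1350/13943 - 1580 = -22028590/13943 ≈ -1579.9)
N + Q = -22028590/13943 - 176 = -24482558/13943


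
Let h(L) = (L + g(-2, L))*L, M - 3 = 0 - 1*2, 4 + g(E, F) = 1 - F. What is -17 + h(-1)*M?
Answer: -14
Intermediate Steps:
g(E, F) = -3 - F (g(E, F) = -4 + (1 - F) = -3 - F)
M = 1 (M = 3 + (0 - 1*2) = 3 + (0 - 2) = 3 - 2 = 1)
h(L) = -3*L (h(L) = (L + (-3 - L))*L = -3*L)
-17 + h(-1)*M = -17 - 3*(-1)*1 = -17 + 3*1 = -17 + 3 = -14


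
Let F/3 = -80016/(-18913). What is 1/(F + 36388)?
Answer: 18913/688446292 ≈ 2.7472e-5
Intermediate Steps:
F = 240048/18913 (F = 3*(-80016/(-18913)) = 3*(-80016*(-1/18913)) = 3*(80016/18913) = 240048/18913 ≈ 12.692)
1/(F + 36388) = 1/(240048/18913 + 36388) = 1/(688446292/18913) = 18913/688446292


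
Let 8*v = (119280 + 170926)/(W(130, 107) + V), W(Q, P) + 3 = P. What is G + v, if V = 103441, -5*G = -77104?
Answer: 6387132047/414180 ≈ 15421.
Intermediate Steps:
G = 77104/5 (G = -⅕*(-77104) = 77104/5 ≈ 15421.)
W(Q, P) = -3 + P
v = 145103/414180 (v = ((119280 + 170926)/((-3 + 107) + 103441))/8 = (290206/(104 + 103441))/8 = (290206/103545)/8 = (290206*(1/103545))/8 = (⅛)*(290206/103545) = 145103/414180 ≈ 0.35034)
G + v = 77104/5 + 145103/414180 = 6387132047/414180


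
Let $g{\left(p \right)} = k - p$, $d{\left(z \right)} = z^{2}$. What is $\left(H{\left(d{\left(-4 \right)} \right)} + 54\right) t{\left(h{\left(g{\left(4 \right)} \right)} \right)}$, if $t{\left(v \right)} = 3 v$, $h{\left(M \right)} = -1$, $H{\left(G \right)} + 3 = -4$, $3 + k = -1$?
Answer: $-141$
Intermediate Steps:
$k = -4$ ($k = -3 - 1 = -4$)
$H{\left(G \right)} = -7$ ($H{\left(G \right)} = -3 - 4 = -7$)
$g{\left(p \right)} = -4 - p$
$\left(H{\left(d{\left(-4 \right)} \right)} + 54\right) t{\left(h{\left(g{\left(4 \right)} \right)} \right)} = \left(-7 + 54\right) 3 \left(-1\right) = 47 \left(-3\right) = -141$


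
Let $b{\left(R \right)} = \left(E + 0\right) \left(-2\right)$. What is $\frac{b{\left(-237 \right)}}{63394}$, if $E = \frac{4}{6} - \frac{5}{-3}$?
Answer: $- \frac{7}{95091} \approx -7.3614 \cdot 10^{-5}$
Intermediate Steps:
$E = \frac{7}{3}$ ($E = 4 \cdot \frac{1}{6} - - \frac{5}{3} = \frac{2}{3} + \frac{5}{3} = \frac{7}{3} \approx 2.3333$)
$b{\left(R \right)} = - \frac{14}{3}$ ($b{\left(R \right)} = \left(\frac{7}{3} + 0\right) \left(-2\right) = \frac{7}{3} \left(-2\right) = - \frac{14}{3}$)
$\frac{b{\left(-237 \right)}}{63394} = - \frac{14}{3 \cdot 63394} = \left(- \frac{14}{3}\right) \frac{1}{63394} = - \frac{7}{95091}$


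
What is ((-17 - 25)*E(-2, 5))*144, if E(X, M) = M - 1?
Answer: -24192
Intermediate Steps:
E(X, M) = -1 + M
((-17 - 25)*E(-2, 5))*144 = ((-17 - 25)*(-1 + 5))*144 = -42*4*144 = -168*144 = -24192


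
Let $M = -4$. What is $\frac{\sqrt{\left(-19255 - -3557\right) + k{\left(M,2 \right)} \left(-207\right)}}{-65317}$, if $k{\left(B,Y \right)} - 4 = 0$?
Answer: $- \frac{i \sqrt{16526}}{65317} \approx - 0.0019681 i$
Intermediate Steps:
$k{\left(B,Y \right)} = 4$ ($k{\left(B,Y \right)} = 4 + 0 = 4$)
$\frac{\sqrt{\left(-19255 - -3557\right) + k{\left(M,2 \right)} \left(-207\right)}}{-65317} = \frac{\sqrt{\left(-19255 - -3557\right) + 4 \left(-207\right)}}{-65317} = \sqrt{\left(-19255 + 3557\right) - 828} \left(- \frac{1}{65317}\right) = \sqrt{-15698 - 828} \left(- \frac{1}{65317}\right) = \sqrt{-16526} \left(- \frac{1}{65317}\right) = i \sqrt{16526} \left(- \frac{1}{65317}\right) = - \frac{i \sqrt{16526}}{65317}$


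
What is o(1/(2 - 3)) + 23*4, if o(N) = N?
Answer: 91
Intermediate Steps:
o(1/(2 - 3)) + 23*4 = 1/(2 - 3) + 23*4 = 1/(-1) + 92 = -1 + 92 = 91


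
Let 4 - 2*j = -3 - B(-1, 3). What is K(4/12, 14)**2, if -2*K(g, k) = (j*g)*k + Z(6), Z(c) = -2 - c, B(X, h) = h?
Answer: 529/9 ≈ 58.778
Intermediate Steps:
j = 5 (j = 2 - (-3 - 1*3)/2 = 2 - (-3 - 3)/2 = 2 - 1/2*(-6) = 2 + 3 = 5)
K(g, k) = 4 - 5*g*k/2 (K(g, k) = -((5*g)*k + (-2 - 1*6))/2 = -(5*g*k + (-2 - 6))/2 = -(5*g*k - 8)/2 = -(-8 + 5*g*k)/2 = 4 - 5*g*k/2)
K(4/12, 14)**2 = (4 - 5/2*4/12*14)**2 = (4 - 5/2*4*(1/12)*14)**2 = (4 - 5/2*1/3*14)**2 = (4 - 35/3)**2 = (-23/3)**2 = 529/9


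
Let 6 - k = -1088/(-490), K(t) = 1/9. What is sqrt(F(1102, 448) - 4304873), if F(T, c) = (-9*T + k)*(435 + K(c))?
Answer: I*sqrt(95020731545)/105 ≈ 2935.8*I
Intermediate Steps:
K(t) = 1/9
k = 926/245 (k = 6 - (-1088)/(-490) = 6 - (-1088)*(-1)/490 = 6 - 1*544/245 = 6 - 544/245 = 926/245 ≈ 3.7796)
F(T, c) = 3626216/2205 - 3916*T (F(T, c) = (-9*T + 926/245)*(435 + 1/9) = (926/245 - 9*T)*(3916/9) = 3626216/2205 - 3916*T)
sqrt(F(1102, 448) - 4304873) = sqrt((3626216/2205 - 3916*1102) - 4304873) = sqrt((3626216/2205 - 4315432) - 4304873) = sqrt(-9511901344/2205 - 4304873) = sqrt(-19004146309/2205) = I*sqrt(95020731545)/105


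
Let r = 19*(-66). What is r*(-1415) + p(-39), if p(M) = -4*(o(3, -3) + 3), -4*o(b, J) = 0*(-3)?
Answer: 1774398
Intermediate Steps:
r = -1254
o(b, J) = 0 (o(b, J) = -0*(-3) = -¼*0 = 0)
p(M) = -12 (p(M) = -4*(0 + 3) = -4*3 = -12)
r*(-1415) + p(-39) = -1254*(-1415) - 12 = 1774410 - 12 = 1774398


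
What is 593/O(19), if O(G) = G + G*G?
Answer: 593/380 ≈ 1.5605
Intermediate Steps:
O(G) = G + G**2
593/O(19) = 593/((19*(1 + 19))) = 593/((19*20)) = 593/380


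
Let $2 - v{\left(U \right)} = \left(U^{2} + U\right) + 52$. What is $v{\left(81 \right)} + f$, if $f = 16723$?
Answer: $10031$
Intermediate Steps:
$v{\left(U \right)} = -50 - U - U^{2}$ ($v{\left(U \right)} = 2 - \left(\left(U^{2} + U\right) + 52\right) = 2 - \left(\left(U + U^{2}\right) + 52\right) = 2 - \left(52 + U + U^{2}\right) = -50 - U - U^{2}$)
$v{\left(81 \right)} + f = \left(-50 - 81 - 81^{2}\right) + 16723 = \left(-50 - 81 - 6561\right) + 16723 = -6692 + 16723 = 10031$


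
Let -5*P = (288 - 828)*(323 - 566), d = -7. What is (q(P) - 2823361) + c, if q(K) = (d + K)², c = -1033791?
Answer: 685257849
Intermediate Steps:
P = -26244 (P = -(288 - 828)*(323 - 566)/5 = -(-108)*(-243) = -⅕*131220 = -26244)
q(K) = (-7 + K)²
(q(P) - 2823361) + c = ((-7 - 26244)² - 2823361) - 1033791 = ((-26251)² - 2823361) - 1033791 = (689115001 - 2823361) - 1033791 = 686291640 - 1033791 = 685257849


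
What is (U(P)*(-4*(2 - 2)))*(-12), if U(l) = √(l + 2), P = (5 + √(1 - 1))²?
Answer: 0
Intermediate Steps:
P = 25 (P = (5 + √0)² = (5 + 0)² = 5² = 25)
U(l) = √(2 + l)
(U(P)*(-4*(2 - 2)))*(-12) = (√(2 + 25)*(-4*(2 - 2)))*(-12) = (√27*(-4*0))*(-12) = ((3*√3)*0)*(-12) = 0*(-12) = 0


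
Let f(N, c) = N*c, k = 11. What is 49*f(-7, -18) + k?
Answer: 6185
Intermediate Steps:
49*f(-7, -18) + k = 49*(-7*(-18)) + 11 = 49*126 + 11 = 6174 + 11 = 6185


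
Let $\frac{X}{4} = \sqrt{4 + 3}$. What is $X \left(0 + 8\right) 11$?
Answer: $352 \sqrt{7} \approx 931.3$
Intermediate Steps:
$X = 4 \sqrt{7}$ ($X = 4 \sqrt{4 + 3} = 4 \sqrt{7} \approx 10.583$)
$X \left(0 + 8\right) 11 = 4 \sqrt{7} \left(0 + 8\right) 11 = 4 \sqrt{7} \cdot 8 \cdot 11 = 32 \sqrt{7} \cdot 11 = 352 \sqrt{7}$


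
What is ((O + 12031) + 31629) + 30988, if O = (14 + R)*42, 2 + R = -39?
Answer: 73514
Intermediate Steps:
R = -41 (R = -2 - 39 = -41)
O = -1134 (O = (14 - 41)*42 = -27*42 = -1134)
((O + 12031) + 31629) + 30988 = ((-1134 + 12031) + 31629) + 30988 = (10897 + 31629) + 30988 = 42526 + 30988 = 73514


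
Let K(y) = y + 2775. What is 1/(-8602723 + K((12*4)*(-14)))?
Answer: -1/8600620 ≈ -1.1627e-7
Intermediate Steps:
K(y) = 2775 + y
1/(-8602723 + K((12*4)*(-14))) = 1/(-8602723 + (2775 + (12*4)*(-14))) = 1/(-8602723 + (2775 + 48*(-14))) = 1/(-8602723 + (2775 - 672)) = 1/(-8602723 + 2103) = 1/(-8600620) = -1/8600620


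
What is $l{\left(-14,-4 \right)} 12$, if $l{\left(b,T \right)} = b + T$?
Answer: $-216$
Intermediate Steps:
$l{\left(b,T \right)} = T + b$
$l{\left(-14,-4 \right)} 12 = \left(-4 - 14\right) 12 = \left(-18\right) 12 = -216$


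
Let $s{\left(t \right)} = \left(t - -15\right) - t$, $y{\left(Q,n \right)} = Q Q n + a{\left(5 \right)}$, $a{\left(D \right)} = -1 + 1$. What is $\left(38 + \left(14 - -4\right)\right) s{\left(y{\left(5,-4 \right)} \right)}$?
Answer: $840$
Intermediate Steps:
$a{\left(D \right)} = 0$
$y{\left(Q,n \right)} = n Q^{2}$ ($y{\left(Q,n \right)} = Q Q n + 0 = Q^{2} n + 0 = n Q^{2} + 0 = n Q^{2}$)
$s{\left(t \right)} = 15$ ($s{\left(t \right)} = \left(t + 15\right) - t = \left(15 + t\right) - t = 15$)
$\left(38 + \left(14 - -4\right)\right) s{\left(y{\left(5,-4 \right)} \right)} = \left(38 + \left(14 - -4\right)\right) 15 = \left(38 + \left(14 + 4\right)\right) 15 = \left(38 + 18\right) 15 = 56 \cdot 15 = 840$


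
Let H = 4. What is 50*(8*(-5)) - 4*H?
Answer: -2016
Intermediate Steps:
50*(8*(-5)) - 4*H = 50*(8*(-5)) - 4*4 = 50*(-40) - 16 = -2000 - 16 = -2016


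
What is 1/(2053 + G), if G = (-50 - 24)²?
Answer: 1/7529 ≈ 0.00013282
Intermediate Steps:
G = 5476 (G = (-74)² = 5476)
1/(2053 + G) = 1/(2053 + 5476) = 1/7529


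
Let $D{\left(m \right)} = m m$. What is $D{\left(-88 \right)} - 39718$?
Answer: $-31974$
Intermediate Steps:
$D{\left(m \right)} = m^{2}$
$D{\left(-88 \right)} - 39718 = \left(-88\right)^{2} - 39718 = 7744 - 39718 = -31974$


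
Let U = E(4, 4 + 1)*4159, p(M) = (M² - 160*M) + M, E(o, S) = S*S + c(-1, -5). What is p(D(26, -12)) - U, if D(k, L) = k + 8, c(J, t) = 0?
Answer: -108225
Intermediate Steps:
D(k, L) = 8 + k
E(o, S) = S² (E(o, S) = S*S + 0 = S² + 0 = S²)
p(M) = M² - 159*M
U = 103975 (U = (4 + 1)²*4159 = 5²*4159 = 25*4159 = 103975)
p(D(26, -12)) - U = (8 + 26)*(-159 + (8 + 26)) - 1*103975 = 34*(-159 + 34) - 103975 = 34*(-125) - 103975 = -4250 - 103975 = -108225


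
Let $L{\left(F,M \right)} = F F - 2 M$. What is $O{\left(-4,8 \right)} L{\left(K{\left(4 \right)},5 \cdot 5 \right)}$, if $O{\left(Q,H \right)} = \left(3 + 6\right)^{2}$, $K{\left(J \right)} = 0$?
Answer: $-4050$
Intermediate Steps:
$O{\left(Q,H \right)} = 81$ ($O{\left(Q,H \right)} = 9^{2} = 81$)
$L{\left(F,M \right)} = F^{2} - 2 M$
$O{\left(-4,8 \right)} L{\left(K{\left(4 \right)},5 \cdot 5 \right)} = 81 \left(0^{2} - 2 \cdot 5 \cdot 5\right) = 81 \left(0 - 50\right) = 81 \left(-50\right) = -4050$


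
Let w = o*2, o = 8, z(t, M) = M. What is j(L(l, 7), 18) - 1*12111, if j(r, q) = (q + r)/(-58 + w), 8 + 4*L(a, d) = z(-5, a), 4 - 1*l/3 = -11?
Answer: -2034757/168 ≈ -12112.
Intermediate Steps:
l = 45 (l = 12 - 3*(-11) = 12 + 33 = 45)
L(a, d) = -2 + a/4
w = 16 (w = 8*2 = 16)
j(r, q) = -q/42 - r/42 (j(r, q) = (q + r)/(-58 + 16) = (q + r)/(-42) = (q + r)*(-1/42) = -q/42 - r/42)
j(L(l, 7), 18) - 1*12111 = (-1/42*18 - (-2 + (¼)*45)/42) - 1*12111 = (-3/7 - (-2 + 45/4)/42) - 12111 = (-3/7 - 1/42*37/4) - 12111 = (-3/7 - 37/168) - 12111 = -109/168 - 12111 = -2034757/168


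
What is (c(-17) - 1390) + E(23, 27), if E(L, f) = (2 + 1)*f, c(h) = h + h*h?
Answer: -1037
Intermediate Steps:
c(h) = h + h**2
E(L, f) = 3*f
(c(-17) - 1390) + E(23, 27) = (-17*(1 - 17) - 1390) + 3*27 = (-17*(-16) - 1390) + 81 = (272 - 1390) + 81 = -1118 + 81 = -1037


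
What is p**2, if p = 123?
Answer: 15129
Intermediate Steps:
p**2 = 123**2 = 15129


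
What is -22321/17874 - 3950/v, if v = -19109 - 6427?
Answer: -41615563/38035872 ≈ -1.0941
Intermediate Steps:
v = -25536
-22321/17874 - 3950/v = -22321/17874 - 3950/(-25536) = -22321*1/17874 - 3950*(-1/25536) = -22321/17874 + 1975/12768 = -41615563/38035872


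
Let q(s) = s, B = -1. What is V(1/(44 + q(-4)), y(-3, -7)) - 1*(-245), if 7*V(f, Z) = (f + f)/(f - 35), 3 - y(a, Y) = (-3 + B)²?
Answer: 2399283/9793 ≈ 245.00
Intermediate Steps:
y(a, Y) = -13 (y(a, Y) = 3 - (-3 - 1)² = 3 - 1*(-4)² = 3 - 1*16 = 3 - 16 = -13)
V(f, Z) = 2*f/(7*(-35 + f)) (V(f, Z) = ((f + f)/(f - 35))/7 = ((2*f)/(-35 + f))/7 = (2*f/(-35 + f))/7 = 2*f/(7*(-35 + f)))
V(1/(44 + q(-4)), y(-3, -7)) - 1*(-245) = 2/(7*(44 - 4)*(-35 + 1/(44 - 4))) - 1*(-245) = (2/7)/(40*(-35 + 1/40)) + 245 = (2/7)*(1/40)/(-35 + 1/40) + 245 = (2/7)*(1/40)/(-1399/40) + 245 = (2/7)*(1/40)*(-40/1399) + 245 = -2/9793 + 245 = 2399283/9793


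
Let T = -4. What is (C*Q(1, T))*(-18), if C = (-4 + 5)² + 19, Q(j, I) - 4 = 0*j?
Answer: -1440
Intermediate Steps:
Q(j, I) = 4 (Q(j, I) = 4 + 0*j = 4 + 0 = 4)
C = 20 (C = 1² + 19 = 1 + 19 = 20)
(C*Q(1, T))*(-18) = (20*4)*(-18) = 80*(-18) = -1440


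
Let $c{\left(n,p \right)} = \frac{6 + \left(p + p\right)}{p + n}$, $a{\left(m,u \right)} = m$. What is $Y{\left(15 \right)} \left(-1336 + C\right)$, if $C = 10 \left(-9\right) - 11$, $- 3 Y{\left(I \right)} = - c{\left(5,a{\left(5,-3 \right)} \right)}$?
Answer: $- \frac{3832}{5} \approx -766.4$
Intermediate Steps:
$c{\left(n,p \right)} = \frac{6 + 2 p}{n + p}$
$Y{\left(I \right)} = \frac{8}{15}$ ($Y{\left(I \right)} = - \frac{\left(-1\right) \frac{2 \left(3 + 5\right)}{5 + 5}}{3} = - \frac{\left(-1\right) 2 \cdot \frac{1}{10} \cdot 8}{3} = - \frac{\left(-1\right) \frac{8}{5}}{3} = \left(- \frac{1}{3}\right) \left(- \frac{8}{5}\right) = \frac{8}{15}$)
$C = -101$ ($C = -90 - 11 = -101$)
$Y{\left(15 \right)} \left(-1336 + C\right) = \frac{8 \left(-1336 - 101\right)}{15} = \frac{8}{15} \left(-1437\right) = - \frac{3832}{5}$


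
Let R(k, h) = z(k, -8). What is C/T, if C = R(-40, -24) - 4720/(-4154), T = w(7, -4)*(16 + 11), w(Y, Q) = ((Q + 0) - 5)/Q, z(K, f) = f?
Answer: -704/6231 ≈ -0.11298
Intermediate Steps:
R(k, h) = -8
w(Y, Q) = (-5 + Q)/Q (w(Y, Q) = (Q - 5)/Q = (-5 + Q)/Q)
T = 243/4 (T = ((-5 - 4)/(-4))*(16 + 11) = -¼*(-9)*27 = (9/4)*27 = 243/4 ≈ 60.750)
C = -14256/2077 (C = -8 - 4720/(-4154) = -8 - 4720*(-1/4154) = -8 + 2360/2077 = -14256/2077 ≈ -6.8637)
C/T = -14256/(2077*243/4) = -14256/2077*4/243 = -704/6231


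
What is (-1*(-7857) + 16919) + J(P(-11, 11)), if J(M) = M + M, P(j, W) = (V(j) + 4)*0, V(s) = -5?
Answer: 24776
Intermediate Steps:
P(j, W) = 0 (P(j, W) = (-5 + 4)*0 = -1*0 = 0)
J(M) = 2*M
(-1*(-7857) + 16919) + J(P(-11, 11)) = (-1*(-7857) + 16919) + 2*0 = (7857 + 16919) + 0 = 24776 + 0 = 24776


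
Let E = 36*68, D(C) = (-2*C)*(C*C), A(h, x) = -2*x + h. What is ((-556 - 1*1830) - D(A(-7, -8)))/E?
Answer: -58/153 ≈ -0.37909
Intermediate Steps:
A(h, x) = h - 2*x
D(C) = -2*C**3 (D(C) = (-2*C)*C**2 = -2*C**3)
E = 2448
((-556 - 1*1830) - D(A(-7, -8)))/E = ((-556 - 1*1830) - (-2)*(-7 - 2*(-8))**3)/2448 = ((-556 - 1830) - (-2)*(-7 + 16)**3)*(1/2448) = (-2386 - (-2)*9**3)*(1/2448) = (-2386 - (-2)*729)*(1/2448) = (-2386 - 1*(-1458))*(1/2448) = (-2386 + 1458)*(1/2448) = -928*1/2448 = -58/153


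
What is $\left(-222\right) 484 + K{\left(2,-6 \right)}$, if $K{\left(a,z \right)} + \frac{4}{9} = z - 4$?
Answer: $- \frac{967126}{9} \approx -1.0746 \cdot 10^{5}$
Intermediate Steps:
$K{\left(a,z \right)} = - \frac{40}{9} + z$ ($K{\left(a,z \right)} = - \frac{4}{9} + \left(z - 4\right) = - \frac{4}{9} + \left(-4 + z\right) = - \frac{40}{9} + z$)
$\left(-222\right) 484 + K{\left(2,-6 \right)} = \left(-222\right) 484 - \frac{94}{9} = -107448 - \frac{94}{9} = - \frac{967126}{9}$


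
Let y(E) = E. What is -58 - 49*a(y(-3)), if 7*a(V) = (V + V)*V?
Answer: -184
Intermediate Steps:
a(V) = 2*V**2/7 (a(V) = ((V + V)*V)/7 = ((2*V)*V)/7 = (2*V**2)/7 = 2*V**2/7)
-58 - 49*a(y(-3)) = -58 - 14*(-3)**2 = -58 - 14*9 = -58 - 49*18/7 = -58 - 126 = -184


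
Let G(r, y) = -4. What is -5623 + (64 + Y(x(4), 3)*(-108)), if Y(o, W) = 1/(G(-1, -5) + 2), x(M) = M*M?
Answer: -5505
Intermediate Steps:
x(M) = M²
Y(o, W) = -½ (Y(o, W) = 1/(-4 + 2) = 1/(-2) = -½)
-5623 + (64 + Y(x(4), 3)*(-108)) = -5623 + (64 - ½*(-108)) = -5623 + (64 + 54) = -5623 + 118 = -5505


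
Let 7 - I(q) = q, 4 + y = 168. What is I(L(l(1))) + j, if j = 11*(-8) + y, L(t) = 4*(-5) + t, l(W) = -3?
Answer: 106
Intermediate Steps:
y = 164 (y = -4 + 168 = 164)
L(t) = -20 + t
I(q) = 7 - q
j = 76 (j = 11*(-8) + 164 = -88 + 164 = 76)
I(L(l(1))) + j = (7 - (-20 - 3)) + 76 = (7 - 1*(-23)) + 76 = (7 + 23) + 76 = 30 + 76 = 106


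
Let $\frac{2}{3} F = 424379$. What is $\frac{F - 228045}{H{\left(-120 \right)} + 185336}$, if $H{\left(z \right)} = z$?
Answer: $\frac{817047}{370432} \approx 2.2057$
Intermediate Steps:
$F = \frac{1273137}{2}$ ($F = \frac{3}{2} \cdot 424379 = \frac{1273137}{2} \approx 6.3657 \cdot 10^{5}$)
$\frac{F - 228045}{H{\left(-120 \right)} + 185336} = \frac{\frac{1273137}{2} - 228045}{-120 + 185336} = \frac{\frac{1273137}{2} - 228045}{185216} = \frac{817047}{2} \cdot \frac{1}{185216} = \frac{817047}{370432}$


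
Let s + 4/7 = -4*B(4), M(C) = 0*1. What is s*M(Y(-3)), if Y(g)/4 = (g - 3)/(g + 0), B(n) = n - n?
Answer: 0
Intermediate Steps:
B(n) = 0
Y(g) = 4*(-3 + g)/g (Y(g) = 4*((g - 3)/(g + 0)) = 4*((-3 + g)/g) = 4*(-3 + g)/g)
M(C) = 0
s = -4/7 (s = -4/7 - 4*0 = -4/7 + 0 = -4/7 ≈ -0.57143)
s*M(Y(-3)) = -4/7*0 = 0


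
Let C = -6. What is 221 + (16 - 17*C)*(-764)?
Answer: -89931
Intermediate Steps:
221 + (16 - 17*C)*(-764) = 221 + (16 - 17*(-6))*(-764) = 221 + (16 + 102)*(-764) = 221 + 118*(-764) = 221 - 90152 = -89931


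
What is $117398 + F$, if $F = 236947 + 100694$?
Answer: $455039$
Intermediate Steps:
$F = 337641$
$117398 + F = 117398 + 337641 = 455039$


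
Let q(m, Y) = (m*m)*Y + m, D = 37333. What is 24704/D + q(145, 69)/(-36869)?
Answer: -53254517934/1376430377 ≈ -38.690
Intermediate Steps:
q(m, Y) = m + Y*m**2 (q(m, Y) = m**2*Y + m = Y*m**2 + m = m + Y*m**2)
24704/D + q(145, 69)/(-36869) = 24704/37333 + (145*(1 + 69*145))/(-36869) = 24704*(1/37333) + (145*(1 + 10005))*(-1/36869) = 24704/37333 + (145*10006)*(-1/36869) = 24704/37333 + 1450870*(-1/36869) = 24704/37333 - 1450870/36869 = -53254517934/1376430377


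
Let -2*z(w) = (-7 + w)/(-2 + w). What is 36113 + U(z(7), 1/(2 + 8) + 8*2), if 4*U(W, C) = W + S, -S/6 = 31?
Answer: 72133/2 ≈ 36067.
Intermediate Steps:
S = -186 (S = -6*31 = -186)
z(w) = -(-7 + w)/(2*(-2 + w))
U(W, C) = -93/2 + W/4 (U(W, C) = (W - 186)/4 = (-186 + W)/4 = -93/2 + W/4)
36113 + U(z(7), 1/(2 + 8) + 8*2) = 36113 + (-93/2 + ((7 - 1*7)/(2*(-2 + 7)))/4) = 36113 + (-93/2 + ((½)*(7 - 7)/5)/4) = 36113 + (-93/2 + ((½)*(⅕)*0)/4) = 36113 + (-93/2 + (¼)*0) = 36113 + (-93/2 + 0) = 36113 - 93/2 = 72133/2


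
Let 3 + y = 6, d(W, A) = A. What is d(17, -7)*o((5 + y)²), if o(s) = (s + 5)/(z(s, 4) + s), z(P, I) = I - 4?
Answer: -483/64 ≈ -7.5469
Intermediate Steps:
z(P, I) = -4 + I
y = 3 (y = -3 + 6 = 3)
o(s) = (5 + s)/s (o(s) = (s + 5)/((-4 + 4) + s) = (5 + s)/(0 + s) = (5 + s)/s)
d(17, -7)*o((5 + y)²) = -7*(5 + (5 + 3)²)/((5 + 3)²) = -7*(5 + 8²)/(8²) = -7*(5 + 64)/64 = -7*69/64 = -483/64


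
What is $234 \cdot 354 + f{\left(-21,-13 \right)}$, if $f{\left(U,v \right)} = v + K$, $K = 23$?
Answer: $82846$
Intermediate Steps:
$f{\left(U,v \right)} = 23 + v$ ($f{\left(U,v \right)} = v + 23 = 23 + v$)
$234 \cdot 354 + f{\left(-21,-13 \right)} = 234 \cdot 354 + \left(23 - 13\right) = 82836 + 10 = 82846$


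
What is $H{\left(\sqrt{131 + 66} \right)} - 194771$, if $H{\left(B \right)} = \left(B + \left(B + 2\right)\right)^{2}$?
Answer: $-193979 + 8 \sqrt{197} \approx -1.9387 \cdot 10^{5}$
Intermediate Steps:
$H{\left(B \right)} = \left(2 + 2 B\right)^{2}$ ($H{\left(B \right)} = \left(B + \left(2 + B\right)\right)^{2} = \left(2 + 2 B\right)^{2}$)
$H{\left(\sqrt{131 + 66} \right)} - 194771 = 4 \left(1 + \sqrt{131 + 66}\right)^{2} - 194771 = 4 \left(1 + \sqrt{197}\right)^{2} - 194771 = -194771 + 4 \left(1 + \sqrt{197}\right)^{2}$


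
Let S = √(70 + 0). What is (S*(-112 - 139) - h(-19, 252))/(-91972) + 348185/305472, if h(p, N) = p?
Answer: 8004366713/7023717696 + 251*√70/91972 ≈ 1.1625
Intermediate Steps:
S = √70 ≈ 8.3666
(S*(-112 - 139) - h(-19, 252))/(-91972) + 348185/305472 = (√70*(-112 - 139) - 1*(-19))/(-91972) + 348185/305472 = (√70*(-251) + 19)*(-1/91972) + 348185*(1/305472) = (-251*√70 + 19)*(-1/91972) + 348185/305472 = (19 - 251*√70)*(-1/91972) + 348185/305472 = (-19/91972 + 251*√70/91972) + 348185/305472 = 8004366713/7023717696 + 251*√70/91972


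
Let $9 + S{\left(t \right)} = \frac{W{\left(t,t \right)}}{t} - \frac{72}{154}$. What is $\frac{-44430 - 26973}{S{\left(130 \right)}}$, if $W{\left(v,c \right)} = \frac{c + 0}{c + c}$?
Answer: $\frac{1429488060}{189463} \approx 7544.9$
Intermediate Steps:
$W{\left(v,c \right)} = \frac{1}{2}$ ($W{\left(v,c \right)} = \frac{c}{2 c} = c \frac{1}{2 c} = \frac{1}{2}$)
$S{\left(t \right)} = - \frac{729}{77} + \frac{1}{2 t}$ ($S{\left(t \right)} = -9 + \left(\frac{1}{2 t} - \frac{72}{154}\right) = -9 + \left(\frac{1}{2 t} - \frac{36}{77}\right) = -9 - \left(\frac{36}{77} - \frac{1}{2 t}\right) = - \frac{729}{77} + \frac{1}{2 t}$)
$\frac{-44430 - 26973}{S{\left(130 \right)}} = \frac{-44430 - 26973}{\frac{1}{154} \cdot \frac{1}{130} \left(77 - 189540\right)} = - \frac{71403}{\frac{1}{154} \cdot \frac{1}{130} \left(77 - 189540\right)} = - \frac{71403}{\frac{1}{154} \cdot \frac{1}{130} \left(-189463\right)} = - \frac{71403}{- \frac{189463}{20020}} = \left(-71403\right) \left(- \frac{20020}{189463}\right) = \frac{1429488060}{189463}$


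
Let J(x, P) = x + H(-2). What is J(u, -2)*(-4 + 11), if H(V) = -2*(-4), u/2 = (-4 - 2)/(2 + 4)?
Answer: 42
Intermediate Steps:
u = -2 (u = 2*((-4 - 2)/(2 + 4)) = 2*(-6/6) = 2*(-6*⅙) = 2*(-1) = -2)
H(V) = 8
J(x, P) = 8 + x (J(x, P) = x + 8 = 8 + x)
J(u, -2)*(-4 + 11) = (8 - 2)*(-4 + 11) = 6*7 = 42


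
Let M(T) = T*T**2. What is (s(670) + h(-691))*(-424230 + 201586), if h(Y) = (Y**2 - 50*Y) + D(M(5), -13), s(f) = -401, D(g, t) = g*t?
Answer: -113549553220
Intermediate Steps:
M(T) = T**3
h(Y) = -1625 + Y**2 - 50*Y (h(Y) = (Y**2 - 50*Y) + 5**3*(-13) = (Y**2 - 50*Y) + 125*(-13) = (Y**2 - 50*Y) - 1625 = -1625 + Y**2 - 50*Y)
(s(670) + h(-691))*(-424230 + 201586) = (-401 + (-1625 + (-691)**2 - 50*(-691)))*(-424230 + 201586) = (-401 + (-1625 + 477481 + 34550))*(-222644) = (-401 + 510406)*(-222644) = 510005*(-222644) = -113549553220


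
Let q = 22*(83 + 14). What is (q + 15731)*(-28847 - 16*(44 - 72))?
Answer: -507348135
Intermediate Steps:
q = 2134 (q = 22*97 = 2134)
(q + 15731)*(-28847 - 16*(44 - 72)) = (2134 + 15731)*(-28847 - 16*(44 - 72)) = 17865*(-28847 - 16*(-28)) = 17865*(-28847 + 448) = 17865*(-28399) = -507348135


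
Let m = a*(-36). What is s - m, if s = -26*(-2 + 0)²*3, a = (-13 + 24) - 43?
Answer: -1464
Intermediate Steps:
a = -32 (a = 11 - 43 = -32)
s = -312 (s = -26*(-2)²*3 = -26*4*3 = -104*3 = -312)
m = 1152 (m = -32*(-36) = 1152)
s - m = -312 - 1*1152 = -312 - 1152 = -1464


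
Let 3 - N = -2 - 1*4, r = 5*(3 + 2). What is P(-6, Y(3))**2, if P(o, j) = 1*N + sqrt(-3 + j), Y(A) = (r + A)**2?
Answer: (9 + sqrt(781))**2 ≈ 1365.0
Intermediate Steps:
r = 25 (r = 5*5 = 25)
N = 9 (N = 3 - (-2 - 1*4) = 3 - (-2 - 4) = 3 - 1*(-6) = 3 + 6 = 9)
Y(A) = (25 + A)**2
P(o, j) = 9 + sqrt(-3 + j) (P(o, j) = 1*9 + sqrt(-3 + j) = 9 + sqrt(-3 + j))
P(-6, Y(3))**2 = (9 + sqrt(-3 + (25 + 3)**2))**2 = (9 + sqrt(-3 + 28**2))**2 = (9 + sqrt(-3 + 784))**2 = (9 + sqrt(781))**2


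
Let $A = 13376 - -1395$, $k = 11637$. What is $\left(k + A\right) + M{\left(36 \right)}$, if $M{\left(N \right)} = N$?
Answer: $26444$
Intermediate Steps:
$A = 14771$ ($A = 13376 + 1395 = 14771$)
$\left(k + A\right) + M{\left(36 \right)} = \left(11637 + 14771\right) + 36 = 26408 + 36 = 26444$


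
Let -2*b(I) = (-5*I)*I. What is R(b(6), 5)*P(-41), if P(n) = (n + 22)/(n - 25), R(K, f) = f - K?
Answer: -1615/66 ≈ -24.470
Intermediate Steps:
b(I) = 5*I²/2 (b(I) = -(-5*I)*I/2 = -(-5)*I²/2 = 5*I²/2)
P(n) = (22 + n)/(-25 + n)
R(b(6), 5)*P(-41) = (5 - 5*6²/2)*((22 - 41)/(-25 - 41)) = (5 - 5*36/2)*(-19/(-66)) = (5 - 1*90)*(-1/66*(-19)) = (5 - 90)*(19/66) = -85*19/66 = -1615/66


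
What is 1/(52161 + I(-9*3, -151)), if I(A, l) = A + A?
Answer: 1/52107 ≈ 1.9191e-5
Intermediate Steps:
I(A, l) = 2*A
1/(52161 + I(-9*3, -151)) = 1/(52161 + 2*(-9*3)) = 1/(52161 + 2*(-27)) = 1/(52161 - 54) = 1/52107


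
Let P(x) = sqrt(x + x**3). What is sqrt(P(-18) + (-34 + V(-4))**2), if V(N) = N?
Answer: sqrt(1444 + 15*I*sqrt(26)) ≈ 38.013 + 1.006*I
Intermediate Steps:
sqrt(P(-18) + (-34 + V(-4))**2) = sqrt(sqrt(-18 + (-18)**3) + (-34 - 4)**2) = sqrt(sqrt(-18 - 5832) + (-38)**2) = sqrt(sqrt(-5850) + 1444) = sqrt(15*I*sqrt(26) + 1444) = sqrt(1444 + 15*I*sqrt(26))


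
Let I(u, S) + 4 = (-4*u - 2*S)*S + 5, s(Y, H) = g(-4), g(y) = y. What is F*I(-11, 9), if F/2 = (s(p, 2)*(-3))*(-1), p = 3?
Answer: -5640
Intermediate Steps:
s(Y, H) = -4
I(u, S) = 1 + S*(-4*u - 2*S) (I(u, S) = -4 + ((-4*u - 2*S)*S + 5) = -4 + (S*(-4*u - 2*S) + 5) = -4 + (5 + S*(-4*u - 2*S)) = 1 + S*(-4*u - 2*S))
F = -24 (F = 2*(-4*(-3)*(-1)) = 2*(12*(-1)) = 2*(-12) = -24)
F*I(-11, 9) = -24*(1 - 2*9² - 4*9*(-11)) = -24*(1 - 2*81 + 396) = -24*(1 - 162 + 396) = -24*235 = -5640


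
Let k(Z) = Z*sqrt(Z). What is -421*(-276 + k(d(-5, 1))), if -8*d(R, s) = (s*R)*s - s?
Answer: 116196 - 1263*sqrt(3)/8 ≈ 1.1592e+5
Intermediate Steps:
d(R, s) = s/8 - R*s**2/8 (d(R, s) = -((s*R)*s - s)/8 = -((R*s)*s - s)/8 = -(R*s**2 - s)/8 = -(-s + R*s**2)/8 = s/8 - R*s**2/8)
k(Z) = Z**(3/2)
-421*(-276 + k(d(-5, 1))) = -421*(-276 + ((1/8)*1*(1 - 1*(-5)*1))**(3/2)) = -421*(-276 + ((1/8)*1*(1 + 5))**(3/2)) = -421*(-276 + ((1/8)*1*6)**(3/2)) = -421*(-276 + (3/4)**(3/2)) = -421*(-276 + 3*sqrt(3)/8) = 116196 - 1263*sqrt(3)/8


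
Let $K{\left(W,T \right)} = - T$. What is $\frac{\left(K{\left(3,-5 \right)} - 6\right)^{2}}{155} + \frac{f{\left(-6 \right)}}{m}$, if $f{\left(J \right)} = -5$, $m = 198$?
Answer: $- \frac{577}{30690} \approx -0.018801$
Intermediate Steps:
$\frac{\left(K{\left(3,-5 \right)} - 6\right)^{2}}{155} + \frac{f{\left(-6 \right)}}{m} = \frac{\left(\left(-1\right) \left(-5\right) - 6\right)^{2}}{155} - \frac{5}{198} = \left(5 - 6\right)^{2} \cdot \frac{1}{155} - \frac{5}{198} = \left(-1\right)^{2} \cdot \frac{1}{155} - \frac{5}{198} = 1 \cdot \frac{1}{155} - \frac{5}{198} = \frac{1}{155} - \frac{5}{198} = - \frac{577}{30690}$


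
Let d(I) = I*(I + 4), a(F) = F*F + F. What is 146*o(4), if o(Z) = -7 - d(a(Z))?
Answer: -71102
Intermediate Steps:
a(F) = F + F² (a(F) = F² + F = F + F²)
d(I) = I*(4 + I)
o(Z) = -7 - Z*(1 + Z)*(4 + Z*(1 + Z))
146*o(4) = 146*(-7 - 1*4*(1 + 4)*(4 + 4*(1 + 4))) = 146*(-7 - 1*4*5*(4 + 4*5)) = 146*(-7 - 1*4*5*(4 + 20)) = 146*(-7 - 1*4*5*24) = 146*(-7 - 480) = 146*(-487) = -71102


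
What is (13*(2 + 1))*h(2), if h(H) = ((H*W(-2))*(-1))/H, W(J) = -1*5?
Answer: 195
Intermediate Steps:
W(J) = -5
h(H) = 5 (h(H) = ((H*(-5))*(-1))/H = (-5*H*(-1))/H = (5*H)/H = 5)
(13*(2 + 1))*h(2) = (13*(2 + 1))*5 = (13*3)*5 = 39*5 = 195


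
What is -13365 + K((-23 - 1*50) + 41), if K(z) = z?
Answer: -13397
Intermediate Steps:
-13365 + K((-23 - 1*50) + 41) = -13365 + ((-23 - 1*50) + 41) = -13365 + ((-23 - 50) + 41) = -13365 + (-73 + 41) = -13365 - 32 = -13397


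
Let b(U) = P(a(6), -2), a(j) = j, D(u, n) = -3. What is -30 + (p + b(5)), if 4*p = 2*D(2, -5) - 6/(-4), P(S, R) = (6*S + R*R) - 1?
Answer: 63/8 ≈ 7.8750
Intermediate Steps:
P(S, R) = -1 + R² + 6*S (P(S, R) = (6*S + R²) - 1 = (R² + 6*S) - 1 = -1 + R² + 6*S)
b(U) = 39 (b(U) = -1 + (-2)² + 6*6 = -1 + 4 + 36 = 39)
p = -9/8 (p = (2*(-3) - 6/(-4))/4 = (-6 - 6*(-¼))/4 = (-6 + 3/2)/4 = (¼)*(-9/2) = -9/8 ≈ -1.1250)
-30 + (p + b(5)) = -30 + (-9/8 + 39) = -30 + 303/8 = 63/8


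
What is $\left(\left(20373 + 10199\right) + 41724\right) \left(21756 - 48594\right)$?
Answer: $-1940280048$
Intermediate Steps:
$\left(\left(20373 + 10199\right) + 41724\right) \left(21756 - 48594\right) = \left(30572 + 41724\right) \left(-26838\right) = 72296 \left(-26838\right) = -1940280048$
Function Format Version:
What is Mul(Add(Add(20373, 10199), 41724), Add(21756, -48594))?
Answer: -1940280048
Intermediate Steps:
Mul(Add(Add(20373, 10199), 41724), Add(21756, -48594)) = Mul(Add(30572, 41724), -26838) = Mul(72296, -26838) = -1940280048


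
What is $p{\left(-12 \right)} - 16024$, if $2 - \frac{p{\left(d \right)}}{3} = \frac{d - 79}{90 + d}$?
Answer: $- \frac{32029}{2} \approx -16015.0$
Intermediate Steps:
$p{\left(d \right)} = 6 - \frac{3 \left(-79 + d\right)}{90 + d}$ ($p{\left(d \right)} = 6 - 3 \frac{d - 79}{90 + d} = 6 - 3 \frac{-79 + d}{90 + d} = 6 - \frac{3 \left(-79 + d\right)}{90 + d}$)
$p{\left(-12 \right)} - 16024 = \frac{3 \left(259 - 12\right)}{90 - 12} - 16024 = 3 \cdot \frac{1}{78} \cdot 247 - 16024 = \frac{19}{2} - 16024 = - \frac{32029}{2}$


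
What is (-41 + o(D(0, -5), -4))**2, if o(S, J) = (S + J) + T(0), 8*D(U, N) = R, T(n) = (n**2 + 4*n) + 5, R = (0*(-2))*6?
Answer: 1600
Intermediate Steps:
R = 0 (R = 0*6 = 0)
T(n) = 5 + n**2 + 4*n
D(U, N) = 0 (D(U, N) = (1/8)*0 = 0)
o(S, J) = 5 + J + S (o(S, J) = (S + J) + (5 + 0**2 + 4*0) = (J + S) + (5 + 0 + 0) = (J + S) + 5 = 5 + J + S)
(-41 + o(D(0, -5), -4))**2 = (-41 + (5 - 4 + 0))**2 = (-41 + 1)**2 = (-40)**2 = 1600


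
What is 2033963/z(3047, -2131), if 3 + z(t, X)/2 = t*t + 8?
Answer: 2033963/18568428 ≈ 0.10954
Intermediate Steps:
z(t, X) = 10 + 2*t² (z(t, X) = -6 + 2*(t*t + 8) = -6 + 2*(t² + 8) = -6 + 2*(8 + t²) = -6 + (16 + 2*t²) = 10 + 2*t²)
2033963/z(3047, -2131) = 2033963/(10 + 2*3047²) = 2033963/(10 + 2*9284209) = 2033963/(10 + 18568418) = 2033963/18568428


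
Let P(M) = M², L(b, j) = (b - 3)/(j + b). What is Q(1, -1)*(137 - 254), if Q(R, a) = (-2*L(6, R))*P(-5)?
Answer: 17550/7 ≈ 2507.1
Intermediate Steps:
L(b, j) = (-3 + b)/(b + j)
Q(R, a) = -150/(6 + R) (Q(R, a) = -2*(-3 + 6)/(6 + R)*(-5)² = -2*3/(6 + R)*25 = -6/(6 + R)*25 = -150/(6 + R))
Q(1, -1)*(137 - 254) = (-150/(6 + 1))*(137 - 254) = -150/7*(-117) = 17550/7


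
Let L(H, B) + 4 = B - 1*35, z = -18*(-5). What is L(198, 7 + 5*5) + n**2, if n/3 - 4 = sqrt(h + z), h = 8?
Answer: 1019 + 504*sqrt(2) ≈ 1731.8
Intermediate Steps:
z = 90
L(H, B) = -39 + B (L(H, B) = -4 + (B - 1*35) = -4 + (B - 35) = -4 + (-35 + B) = -39 + B)
n = 12 + 21*sqrt(2) (n = 12 + 3*sqrt(8 + 90) = 12 + 3*sqrt(98) = 12 + 3*(7*sqrt(2)) = 12 + 21*sqrt(2) ≈ 41.698)
L(198, 7 + 5*5) + n**2 = (-39 + (7 + 5*5)) + (12 + 21*sqrt(2))**2 = (-39 + (7 + 25)) + (12 + 21*sqrt(2))**2 = (-39 + 32) + (12 + 21*sqrt(2))**2 = -7 + (12 + 21*sqrt(2))**2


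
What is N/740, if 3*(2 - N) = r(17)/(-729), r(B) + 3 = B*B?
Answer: 233/80919 ≈ 0.0028794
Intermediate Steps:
r(B) = -3 + B² (r(B) = -3 + B*B = -3 + B²)
N = 4660/2187 (N = 2 - (-3 + 17²)/(3*(-729)) = 2 - (-3 + 289)*(-1)/(3*729) = 2 - 286*(-1)/(3*729) = 2 - ⅓*(-286/729) = 2 + 286/2187 = 4660/2187 ≈ 2.1308)
N/740 = (4660/2187)/740 = (4660/2187)*(1/740) = 233/80919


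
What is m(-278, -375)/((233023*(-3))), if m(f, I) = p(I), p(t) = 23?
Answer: -23/699069 ≈ -3.2901e-5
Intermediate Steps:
m(f, I) = 23
m(-278, -375)/((233023*(-3))) = 23/((233023*(-3))) = 23/(-699069) = 23*(-1/699069) = -23/699069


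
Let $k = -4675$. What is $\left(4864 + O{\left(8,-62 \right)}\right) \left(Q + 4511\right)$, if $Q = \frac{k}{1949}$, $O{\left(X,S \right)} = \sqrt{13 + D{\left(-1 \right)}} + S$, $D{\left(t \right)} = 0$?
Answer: $\frac{42196441728}{1949} + \frac{8787264 \sqrt{13}}{1949} \approx 2.1667 \cdot 10^{7}$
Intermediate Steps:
$O{\left(X,S \right)} = S + \sqrt{13}$ ($O{\left(X,S \right)} = \sqrt{13 + 0} + S = \sqrt{13} + S = S + \sqrt{13}$)
$Q = - \frac{4675}{1949} \approx -2.3987$
$\left(4864 + O{\left(8,-62 \right)}\right) \left(Q + 4511\right) = \left(4864 - \left(62 - \sqrt{13}\right)\right) \left(- \frac{4675}{1949} + 4511\right) = \left(4802 + \sqrt{13}\right) \frac{8787264}{1949} = \frac{42196441728}{1949} + \frac{8787264 \sqrt{13}}{1949}$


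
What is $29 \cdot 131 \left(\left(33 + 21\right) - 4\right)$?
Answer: $189950$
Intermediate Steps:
$29 \cdot 131 \left(\left(33 + 21\right) - 4\right) = 3799 \left(54 - 4\right) = 3799 \cdot 50 = 189950$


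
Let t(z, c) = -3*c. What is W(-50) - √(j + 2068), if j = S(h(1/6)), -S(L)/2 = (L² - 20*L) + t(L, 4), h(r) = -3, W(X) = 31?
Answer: 31 - √1954 ≈ -13.204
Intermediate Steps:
S(L) = 24 - 2*L² + 40*L (S(L) = -2*((L² - 20*L) - 3*4) = -2*((L² - 20*L) - 12) = -2*(-12 + L² - 20*L) = 24 - 2*L² + 40*L)
j = -114 (j = 24 - 2*(-3)² + 40*(-3) = 24 - 2*9 - 120 = 24 - 18 - 120 = -114)
W(-50) - √(j + 2068) = 31 - √(-114 + 2068) = 31 - √1954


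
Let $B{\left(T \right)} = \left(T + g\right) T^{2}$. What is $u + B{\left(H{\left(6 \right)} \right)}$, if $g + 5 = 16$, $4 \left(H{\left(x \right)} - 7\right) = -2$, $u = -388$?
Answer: $\frac{2811}{8} \approx 351.38$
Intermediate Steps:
$H{\left(x \right)} = \frac{13}{2}$ ($H{\left(x \right)} = 7 + \frac{1}{4} \left(-2\right) = 7 - \frac{1}{2} = \frac{13}{2}$)
$g = 11$ ($g = -5 + 16 = 11$)
$B{\left(T \right)} = T^{2} \left(11 + T\right)$ ($B{\left(T \right)} = \left(T + 11\right) T^{2} = \left(11 + T\right) T^{2} = T^{2} \left(11 + T\right)$)
$u + B{\left(H{\left(6 \right)} \right)} = -388 + \left(\frac{13}{2}\right)^{2} \left(11 + \frac{13}{2}\right) = -388 + \frac{169}{4} \cdot \frac{35}{2} = -388 + \frac{5915}{8} = \frac{2811}{8}$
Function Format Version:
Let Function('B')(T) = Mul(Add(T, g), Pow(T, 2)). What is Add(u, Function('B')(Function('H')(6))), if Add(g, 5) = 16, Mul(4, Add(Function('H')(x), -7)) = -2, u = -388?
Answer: Rational(2811, 8) ≈ 351.38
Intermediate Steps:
Function('H')(x) = Rational(13, 2) (Function('H')(x) = Add(7, Mul(Rational(1, 4), -2)) = Add(7, Rational(-1, 2)) = Rational(13, 2))
g = 11 (g = Add(-5, 16) = 11)
Function('B')(T) = Mul(Pow(T, 2), Add(11, T)) (Function('B')(T) = Mul(Add(T, 11), Pow(T, 2)) = Mul(Add(11, T), Pow(T, 2)) = Mul(Pow(T, 2), Add(11, T)))
Add(u, Function('B')(Function('H')(6))) = Add(-388, Mul(Pow(Rational(13, 2), 2), Add(11, Rational(13, 2)))) = Add(-388, Mul(Rational(169, 4), Rational(35, 2))) = Add(-388, Rational(5915, 8)) = Rational(2811, 8)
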